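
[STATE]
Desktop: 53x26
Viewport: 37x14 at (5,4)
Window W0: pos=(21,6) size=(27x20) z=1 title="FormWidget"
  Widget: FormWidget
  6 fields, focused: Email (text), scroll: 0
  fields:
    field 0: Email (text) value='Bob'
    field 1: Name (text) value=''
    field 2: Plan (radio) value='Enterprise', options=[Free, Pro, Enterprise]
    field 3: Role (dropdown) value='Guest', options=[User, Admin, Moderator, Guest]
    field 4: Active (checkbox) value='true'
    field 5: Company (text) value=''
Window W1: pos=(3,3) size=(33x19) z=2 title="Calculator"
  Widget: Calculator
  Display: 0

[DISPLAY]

Calculator                    ┃      
──────────────────────────────┨      
                             0┃━━━━━━
───┬───┬───┬───┐              ┃      
 7 │ 8 │ 9 │ ÷ │              ┃──────
───┼───┼───┼───┤              ┃[Bob  
 4 │ 5 │ 6 │ × │              ┃[     
───┼───┼───┼───┤              ┃( ) Fr
 1 │ 2 │ 3 │ - │              ┃[Guest
───┼───┼───┼───┤              ┃[x]   
 0 │ . │ = │ + │              ┃[     
───┼───┼───┼───┤              ┃      
 C │ MC│ MR│ M+│              ┃      
───┴───┴───┴───┘              ┃      


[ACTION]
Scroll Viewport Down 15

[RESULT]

 1 │ 2 │ 3 │ - │              ┃[Guest
───┼───┼───┼───┤              ┃[x]   
 0 │ . │ = │ + │              ┃[     
───┼───┼───┼───┤              ┃      
 C │ MC│ MR│ M+│              ┃      
───┴───┴───┴───┘              ┃      
                              ┃      
                              ┃      
                              ┃      
━━━━━━━━━━━━━━━━━━━━━━━━━━━━━━┛      
                ┃                    
                ┃                    
                ┃                    
                ┗━━━━━━━━━━━━━━━━━━━━


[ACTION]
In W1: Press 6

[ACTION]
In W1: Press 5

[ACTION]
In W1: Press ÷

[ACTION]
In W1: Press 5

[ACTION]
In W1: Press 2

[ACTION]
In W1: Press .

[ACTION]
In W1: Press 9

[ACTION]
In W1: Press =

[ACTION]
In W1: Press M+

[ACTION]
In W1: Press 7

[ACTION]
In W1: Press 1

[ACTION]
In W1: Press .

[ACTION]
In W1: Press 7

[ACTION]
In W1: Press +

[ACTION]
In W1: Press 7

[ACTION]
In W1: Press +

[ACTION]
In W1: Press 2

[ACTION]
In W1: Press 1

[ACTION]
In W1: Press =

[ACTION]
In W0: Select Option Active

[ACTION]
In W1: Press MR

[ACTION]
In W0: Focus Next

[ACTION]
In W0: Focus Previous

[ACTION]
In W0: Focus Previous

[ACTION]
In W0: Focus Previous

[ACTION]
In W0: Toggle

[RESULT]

 1 │ 2 │ 3 │ - │              ┃[Guest
───┼───┼───┼───┤              ┃[ ]   
 0 │ . │ = │ + │              ┃[     
───┼───┼───┼───┤              ┃      
 C │ MC│ MR│ M+│              ┃      
───┴───┴───┴───┘              ┃      
                              ┃      
                              ┃      
                              ┃      
━━━━━━━━━━━━━━━━━━━━━━━━━━━━━━┛      
                ┃                    
                ┃                    
                ┃                    
                ┗━━━━━━━━━━━━━━━━━━━━


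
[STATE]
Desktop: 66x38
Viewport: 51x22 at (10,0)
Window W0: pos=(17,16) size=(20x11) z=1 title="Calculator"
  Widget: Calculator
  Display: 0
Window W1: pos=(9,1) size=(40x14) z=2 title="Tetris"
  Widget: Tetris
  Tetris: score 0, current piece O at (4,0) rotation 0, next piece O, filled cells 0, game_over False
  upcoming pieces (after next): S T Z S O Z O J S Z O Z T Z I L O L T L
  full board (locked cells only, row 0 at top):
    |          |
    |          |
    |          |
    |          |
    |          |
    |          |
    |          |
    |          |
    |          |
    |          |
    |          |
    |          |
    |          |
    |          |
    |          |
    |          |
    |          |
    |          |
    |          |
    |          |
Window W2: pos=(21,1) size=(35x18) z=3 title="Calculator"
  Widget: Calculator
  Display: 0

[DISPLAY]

                                                   
━━━━━━━━━━━┏━━━━━━━━━━━━━━━━━━━━━━━━━━━━━━━━━┓     
 Tetris    ┃ Calculator                      ┃     
───────────┠─────────────────────────────────┨     
          │┃                                0┃     
          │┃┌───┬───┬───┬───┐                ┃     
          │┃│ 7 │ 8 │ 9 │ ÷ │                ┃     
          │┃├───┼───┼───┼───┤                ┃     
          │┃│ 4 │ 5 │ 6 │ × │                ┃     
          │┃├───┼───┼───┼───┤                ┃     
          │┃│ 1 │ 2 │ 3 │ - │                ┃     
          │┃├───┼───┼───┼───┤                ┃     
          │┃│ 0 │ . │ = │ + │                ┃     
          │┃├───┼───┼───┼───┤                ┃     
━━━━━━━━━━━┃│ C │ MC│ MR│ M+│                ┃     
           ┃└───┴───┴───┴───┘                ┃     
       ┏━━━┃                                 ┃     
       ┃ Ca┃                                 ┃     
       ┠───┗━━━━━━━━━━━━━━━━━━━━━━━━━━━━━━━━━┛     
       ┃                 0┃                        
       ┃┌───┬───┬───┬───┐ ┃                        
       ┃│ 7 │ 8 │ 9 │ ÷ │ ┃                        


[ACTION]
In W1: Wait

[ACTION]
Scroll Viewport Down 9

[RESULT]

          │┃├───┼───┼───┼───┤                ┃     
          │┃│ 1 │ 2 │ 3 │ - │                ┃     
          │┃├───┼───┼───┼───┤                ┃     
          │┃│ 0 │ . │ = │ + │                ┃     
          │┃├───┼───┼───┼───┤                ┃     
━━━━━━━━━━━┃│ C │ MC│ MR│ M+│                ┃     
           ┃└───┴───┴───┴───┘                ┃     
       ┏━━━┃                                 ┃     
       ┃ Ca┃                                 ┃     
       ┠───┗━━━━━━━━━━━━━━━━━━━━━━━━━━━━━━━━━┛     
       ┃                 0┃                        
       ┃┌───┬───┬───┬───┐ ┃                        
       ┃│ 7 │ 8 │ 9 │ ÷ │ ┃                        
       ┃├───┼───┼───┼───┤ ┃                        
       ┃│ 4 │ 5 │ 6 │ × │ ┃                        
       ┃├───┼───┼───┼───┤ ┃                        
       ┃│ 1 │ 2 │ 3 │ - │ ┃                        
       ┗━━━━━━━━━━━━━━━━━━┛                        
                                                   
                                                   
                                                   
                                                   


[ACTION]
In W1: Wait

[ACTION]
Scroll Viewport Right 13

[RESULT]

     │┃├───┼───┼───┼───┤                ┃          
     │┃│ 1 │ 2 │ 3 │ - │                ┃          
     │┃├───┼───┼───┼───┤                ┃          
     │┃│ 0 │ . │ = │ + │                ┃          
     │┃├───┼───┼───┼───┤                ┃          
━━━━━━┃│ C │ MC│ MR│ M+│                ┃          
      ┃└───┴───┴───┴───┘                ┃          
  ┏━━━┃                                 ┃          
  ┃ Ca┃                                 ┃          
  ┠───┗━━━━━━━━━━━━━━━━━━━━━━━━━━━━━━━━━┛          
  ┃                 0┃                             
  ┃┌───┬───┬───┬───┐ ┃                             
  ┃│ 7 │ 8 │ 9 │ ÷ │ ┃                             
  ┃├───┼───┼───┼───┤ ┃                             
  ┃│ 4 │ 5 │ 6 │ × │ ┃                             
  ┃├───┼───┼───┼───┤ ┃                             
  ┃│ 1 │ 2 │ 3 │ - │ ┃                             
  ┗━━━━━━━━━━━━━━━━━━┛                             
                                                   
                                                   
                                                   
                                                   


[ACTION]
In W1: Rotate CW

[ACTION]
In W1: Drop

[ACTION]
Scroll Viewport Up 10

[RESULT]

                                                   
━━━━━━┏━━━━━━━━━━━━━━━━━━━━━━━━━━━━━━━━━┓          
is    ┃ Calculator                      ┃          
──────┠─────────────────────────────────┨          
     │┃                                0┃          
     │┃┌───┬───┬───┬───┐                ┃          
     │┃│ 7 │ 8 │ 9 │ ÷ │                ┃          
     │┃├───┼───┼───┼───┤                ┃          
     │┃│ 4 │ 5 │ 6 │ × │                ┃          
     │┃├───┼───┼───┼───┤                ┃          
     │┃│ 1 │ 2 │ 3 │ - │                ┃          
     │┃├───┼───┼───┼───┤                ┃          
     │┃│ 0 │ . │ = │ + │                ┃          
     │┃├───┼───┼───┼───┤                ┃          
━━━━━━┃│ C │ MC│ MR│ M+│                ┃          
      ┃└───┴───┴───┴───┘                ┃          
  ┏━━━┃                                 ┃          
  ┃ Ca┃                                 ┃          
  ┠───┗━━━━━━━━━━━━━━━━━━━━━━━━━━━━━━━━━┛          
  ┃                 0┃                             
  ┃┌───┬───┬───┬───┐ ┃                             
  ┃│ 7 │ 8 │ 9 │ ÷ │ ┃                             


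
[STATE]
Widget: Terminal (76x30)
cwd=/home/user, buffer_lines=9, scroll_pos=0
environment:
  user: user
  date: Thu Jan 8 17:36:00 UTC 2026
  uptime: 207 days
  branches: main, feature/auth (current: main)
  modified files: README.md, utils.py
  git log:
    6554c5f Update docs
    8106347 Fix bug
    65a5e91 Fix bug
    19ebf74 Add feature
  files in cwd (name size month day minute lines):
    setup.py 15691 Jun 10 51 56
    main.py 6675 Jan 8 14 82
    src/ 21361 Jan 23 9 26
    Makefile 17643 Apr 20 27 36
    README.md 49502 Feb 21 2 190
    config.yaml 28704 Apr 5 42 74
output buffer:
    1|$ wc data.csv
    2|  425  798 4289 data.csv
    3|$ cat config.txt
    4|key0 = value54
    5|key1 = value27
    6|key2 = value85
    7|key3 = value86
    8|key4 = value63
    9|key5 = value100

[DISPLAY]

$ wc data.csv                                                               
  425  798 4289 data.csv                                                    
$ cat config.txt                                                            
key0 = value54                                                              
key1 = value27                                                              
key2 = value85                                                              
key3 = value86                                                              
key4 = value63                                                              
key5 = value100                                                             
$ █                                                                         
                                                                            
                                                                            
                                                                            
                                                                            
                                                                            
                                                                            
                                                                            
                                                                            
                                                                            
                                                                            
                                                                            
                                                                            
                                                                            
                                                                            
                                                                            
                                                                            
                                                                            
                                                                            
                                                                            
                                                                            


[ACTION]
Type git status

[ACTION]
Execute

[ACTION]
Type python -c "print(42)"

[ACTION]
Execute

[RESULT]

$ wc data.csv                                                               
  425  798 4289 data.csv                                                    
$ cat config.txt                                                            
key0 = value54                                                              
key1 = value27                                                              
key2 = value85                                                              
key3 = value86                                                              
key4 = value63                                                              
key5 = value100                                                             
$ git status                                                                
On branch main                                                              
Changes not staged for commit:                                              
                                                                            
        modified:   README.md                                               
        modified:   utils.py                                                
$ python -c "print(42)"                                                     
42                                                                          
$ █                                                                         
                                                                            
                                                                            
                                                                            
                                                                            
                                                                            
                                                                            
                                                                            
                                                                            
                                                                            
                                                                            
                                                                            
                                                                            


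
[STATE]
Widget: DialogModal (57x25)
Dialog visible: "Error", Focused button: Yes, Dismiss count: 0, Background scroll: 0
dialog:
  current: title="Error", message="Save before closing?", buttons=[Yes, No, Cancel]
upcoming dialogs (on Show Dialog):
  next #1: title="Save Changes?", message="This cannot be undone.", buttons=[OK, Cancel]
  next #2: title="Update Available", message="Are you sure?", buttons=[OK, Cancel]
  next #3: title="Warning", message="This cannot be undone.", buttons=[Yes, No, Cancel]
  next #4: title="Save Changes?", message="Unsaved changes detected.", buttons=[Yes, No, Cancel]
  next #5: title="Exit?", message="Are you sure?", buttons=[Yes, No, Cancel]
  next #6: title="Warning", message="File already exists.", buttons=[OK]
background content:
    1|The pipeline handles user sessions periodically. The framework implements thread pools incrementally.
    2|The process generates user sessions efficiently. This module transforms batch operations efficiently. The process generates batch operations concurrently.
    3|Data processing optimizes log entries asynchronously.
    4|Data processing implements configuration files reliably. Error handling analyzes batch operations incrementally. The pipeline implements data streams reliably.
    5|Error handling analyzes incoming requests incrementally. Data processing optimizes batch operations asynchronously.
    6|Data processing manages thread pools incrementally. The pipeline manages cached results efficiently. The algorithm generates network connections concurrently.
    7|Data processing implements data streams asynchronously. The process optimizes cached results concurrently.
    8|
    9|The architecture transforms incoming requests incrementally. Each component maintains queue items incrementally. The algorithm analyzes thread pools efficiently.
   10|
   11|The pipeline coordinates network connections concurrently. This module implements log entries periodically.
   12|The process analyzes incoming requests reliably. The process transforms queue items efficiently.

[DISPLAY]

The pipeline handles user sessions periodically. The fram
The process generates user sessions efficiently. This mod
Data processing optimizes log entries asynchronously.    
Data processing implements configuration files reliably. 
Error handling analyzes incoming requests incrementally. 
Data processing manages thread pools incrementally. The p
Data processing implements data streams asynchronously. T
                                                         
The architecture transforms incoming requests incremental
                                                         
The pipeline coo┌──────────────────────┐ions concurrently
The process anal│        Error         │eliably. The proc
                │ Save before closing? │                 
                │ [Yes]  No   Cancel   │                 
                └──────────────────────┘                 
                                                         
                                                         
                                                         
                                                         
                                                         
                                                         
                                                         
                                                         
                                                         
                                                         


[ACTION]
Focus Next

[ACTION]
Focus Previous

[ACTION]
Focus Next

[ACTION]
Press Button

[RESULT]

The pipeline handles user sessions periodically. The fram
The process generates user sessions efficiently. This mod
Data processing optimizes log entries asynchronously.    
Data processing implements configuration files reliably. 
Error handling analyzes incoming requests incrementally. 
Data processing manages thread pools incrementally. The p
Data processing implements data streams asynchronously. T
                                                         
The architecture transforms incoming requests incremental
                                                         
The pipeline coordinates network connections concurrently
The process analyzes incoming requests reliably. The proc
                                                         
                                                         
                                                         
                                                         
                                                         
                                                         
                                                         
                                                         
                                                         
                                                         
                                                         
                                                         
                                                         


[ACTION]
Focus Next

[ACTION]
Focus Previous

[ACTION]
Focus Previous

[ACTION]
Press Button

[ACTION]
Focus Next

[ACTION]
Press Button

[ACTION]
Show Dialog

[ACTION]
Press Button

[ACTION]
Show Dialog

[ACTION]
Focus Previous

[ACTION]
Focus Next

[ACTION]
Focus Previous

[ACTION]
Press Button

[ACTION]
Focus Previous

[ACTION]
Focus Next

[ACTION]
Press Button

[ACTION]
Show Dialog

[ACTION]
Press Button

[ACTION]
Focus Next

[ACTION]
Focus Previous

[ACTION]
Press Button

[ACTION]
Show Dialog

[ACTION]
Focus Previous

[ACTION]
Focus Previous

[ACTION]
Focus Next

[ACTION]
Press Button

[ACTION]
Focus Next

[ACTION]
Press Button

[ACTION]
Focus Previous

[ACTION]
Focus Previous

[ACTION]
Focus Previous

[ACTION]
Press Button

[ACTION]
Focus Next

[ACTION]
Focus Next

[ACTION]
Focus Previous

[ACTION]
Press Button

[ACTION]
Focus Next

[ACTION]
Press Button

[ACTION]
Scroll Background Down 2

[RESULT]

Data processing optimizes log entries asynchronously.    
Data processing implements configuration files reliably. 
Error handling analyzes incoming requests incrementally. 
Data processing manages thread pools incrementally. The p
Data processing implements data streams asynchronously. T
                                                         
The architecture transforms incoming requests incremental
                                                         
The pipeline coordinates network connections concurrently
The process analyzes incoming requests reliably. The proc
                                                         
                                                         
                                                         
                                                         
                                                         
                                                         
                                                         
                                                         
                                                         
                                                         
                                                         
                                                         
                                                         
                                                         
                                                         


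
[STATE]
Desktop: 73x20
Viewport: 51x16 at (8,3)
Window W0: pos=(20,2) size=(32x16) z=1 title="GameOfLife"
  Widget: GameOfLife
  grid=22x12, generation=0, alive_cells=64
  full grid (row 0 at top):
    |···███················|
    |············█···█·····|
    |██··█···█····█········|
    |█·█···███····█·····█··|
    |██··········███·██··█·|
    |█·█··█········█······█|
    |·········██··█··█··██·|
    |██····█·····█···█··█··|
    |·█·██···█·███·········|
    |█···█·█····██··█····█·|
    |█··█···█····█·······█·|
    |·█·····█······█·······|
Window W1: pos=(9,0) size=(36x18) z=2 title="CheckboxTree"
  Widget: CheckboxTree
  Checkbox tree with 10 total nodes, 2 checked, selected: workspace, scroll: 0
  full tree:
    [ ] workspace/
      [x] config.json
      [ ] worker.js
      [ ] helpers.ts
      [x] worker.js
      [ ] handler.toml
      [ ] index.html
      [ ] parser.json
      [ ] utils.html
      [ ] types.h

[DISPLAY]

 ┃>[-] workspace/                   ┃      ┃       
 ┃   [x] config.json                ┃──────┨       
 ┃   [ ] worker.js                  ┃      ┃       
 ┃   [ ] helpers.ts                 ┃      ┃       
 ┃   [x] worker.js                  ┃      ┃       
 ┃   [ ] handler.toml               ┃      ┃       
 ┃   [ ] index.html                 ┃      ┃       
 ┃   [ ] parser.json                ┃      ┃       
 ┃   [ ] utils.html                 ┃      ┃       
 ┃   [ ] types.h                    ┃      ┃       
 ┃                                  ┃      ┃       
 ┃                                  ┃      ┃       
 ┃                                  ┃      ┃       
 ┃                                  ┃      ┃       
 ┗━━━━━━━━━━━━━━━━━━━━━━━━━━━━━━━━━━┛━━━━━━┛       
                                                   


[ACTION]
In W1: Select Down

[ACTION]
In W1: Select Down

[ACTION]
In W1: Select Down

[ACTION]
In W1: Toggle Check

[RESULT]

 ┃ [-] workspace/                   ┃      ┃       
 ┃   [x] config.json                ┃──────┨       
 ┃   [ ] worker.js                  ┃      ┃       
 ┃>  [x] helpers.ts                 ┃      ┃       
 ┃   [x] worker.js                  ┃      ┃       
 ┃   [ ] handler.toml               ┃      ┃       
 ┃   [ ] index.html                 ┃      ┃       
 ┃   [ ] parser.json                ┃      ┃       
 ┃   [ ] utils.html                 ┃      ┃       
 ┃   [ ] types.h                    ┃      ┃       
 ┃                                  ┃      ┃       
 ┃                                  ┃      ┃       
 ┃                                  ┃      ┃       
 ┃                                  ┃      ┃       
 ┗━━━━━━━━━━━━━━━━━━━━━━━━━━━━━━━━━━┛━━━━━━┛       
                                                   


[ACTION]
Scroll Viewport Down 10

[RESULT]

 ┃   [x] config.json                ┃──────┨       
 ┃   [ ] worker.js                  ┃      ┃       
 ┃>  [x] helpers.ts                 ┃      ┃       
 ┃   [x] worker.js                  ┃      ┃       
 ┃   [ ] handler.toml               ┃      ┃       
 ┃   [ ] index.html                 ┃      ┃       
 ┃   [ ] parser.json                ┃      ┃       
 ┃   [ ] utils.html                 ┃      ┃       
 ┃   [ ] types.h                    ┃      ┃       
 ┃                                  ┃      ┃       
 ┃                                  ┃      ┃       
 ┃                                  ┃      ┃       
 ┃                                  ┃      ┃       
 ┗━━━━━━━━━━━━━━━━━━━━━━━━━━━━━━━━━━┛━━━━━━┛       
                                                   
                                                   


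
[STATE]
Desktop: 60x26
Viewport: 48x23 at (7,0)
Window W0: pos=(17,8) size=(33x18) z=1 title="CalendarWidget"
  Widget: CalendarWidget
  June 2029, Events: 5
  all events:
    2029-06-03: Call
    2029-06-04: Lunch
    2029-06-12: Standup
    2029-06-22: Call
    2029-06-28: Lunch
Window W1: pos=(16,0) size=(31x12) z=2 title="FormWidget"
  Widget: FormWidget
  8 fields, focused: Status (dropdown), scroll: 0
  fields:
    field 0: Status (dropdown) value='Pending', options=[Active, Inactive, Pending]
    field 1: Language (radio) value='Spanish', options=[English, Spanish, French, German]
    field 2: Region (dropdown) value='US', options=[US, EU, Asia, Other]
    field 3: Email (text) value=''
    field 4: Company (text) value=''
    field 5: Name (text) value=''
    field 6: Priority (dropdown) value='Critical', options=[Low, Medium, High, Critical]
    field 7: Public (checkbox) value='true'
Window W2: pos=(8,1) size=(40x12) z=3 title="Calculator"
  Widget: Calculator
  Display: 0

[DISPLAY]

         ┏━━━━━━━━━━━━━━━━━━━━━━━━━━━━━┓        
 ┏━━━━━━━━━━━━━━━━━━━━━━━━━━━━━━━━━━━━━━┓       
 ┃ Calculator                           ┃       
 ┠──────────────────────────────────────┨       
 ┃                                     0┃       
 ┃┌───┬───┬───┬───┐                     ┃       
 ┃│ 7 │ 8 │ 9 │ ÷ │                     ┃       
 ┃├───┼───┼───┼───┤                     ┃       
 ┃│ 4 │ 5 │ 6 │ × │                     ┃━┓     
 ┃├───┼───┼───┼───┤                     ┃ ┃     
 ┃│ 1 │ 2 │ 3 │ - │                     ┃─┨     
 ┃└───┴───┴───┴───┘                     ┃ ┃     
 ┗━━━━━━━━━━━━━━━━━━━━━━━━━━━━━━━━━━━━━━┛ ┃     
          ┃             1  2  3*          ┃     
          ┃ 4*  5  6  7  8  9 10          ┃     
          ┃11 12* 13 14 15 16 17          ┃     
          ┃18 19 20 21 22* 23 24          ┃     
          ┃25 26 27 28* 29 30             ┃     
          ┃                               ┃     
          ┃                               ┃     
          ┃                               ┃     
          ┃                               ┃     
          ┃                               ┃     


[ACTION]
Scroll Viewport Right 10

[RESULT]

    ┏━━━━━━━━━━━━━━━━━━━━━━━━━━━━━┓             
━━━━━━━━━━━━━━━━━━━━━━━━━━━━━━━━━━━┓            
lculator                           ┃            
───────────────────────────────────┨            
                                  0┃            
─┬───┬───┬───┐                     ┃            
 │ 8 │ 9 │ ÷ │                     ┃            
─┼───┼───┼───┤                     ┃            
 │ 5 │ 6 │ × │                     ┃━┓          
─┼───┼───┼───┤                     ┃ ┃          
 │ 2 │ 3 │ - │                     ┃─┨          
─┴───┴───┴───┘                     ┃ ┃          
━━━━━━━━━━━━━━━━━━━━━━━━━━━━━━━━━━━┛ ┃          
     ┃             1  2  3*          ┃          
     ┃ 4*  5  6  7  8  9 10          ┃          
     ┃11 12* 13 14 15 16 17          ┃          
     ┃18 19 20 21 22* 23 24          ┃          
     ┃25 26 27 28* 29 30             ┃          
     ┃                               ┃          
     ┃                               ┃          
     ┃                               ┃          
     ┃                               ┃          
     ┃                               ┃          


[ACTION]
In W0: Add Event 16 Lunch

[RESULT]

    ┏━━━━━━━━━━━━━━━━━━━━━━━━━━━━━┓             
━━━━━━━━━━━━━━━━━━━━━━━━━━━━━━━━━━━┓            
lculator                           ┃            
───────────────────────────────────┨            
                                  0┃            
─┬───┬───┬───┐                     ┃            
 │ 8 │ 9 │ ÷ │                     ┃            
─┼───┼───┼───┤                     ┃            
 │ 5 │ 6 │ × │                     ┃━┓          
─┼───┼───┼───┤                     ┃ ┃          
 │ 2 │ 3 │ - │                     ┃─┨          
─┴───┴───┴───┘                     ┃ ┃          
━━━━━━━━━━━━━━━━━━━━━━━━━━━━━━━━━━━┛ ┃          
     ┃             1  2  3*          ┃          
     ┃ 4*  5  6  7  8  9 10          ┃          
     ┃11 12* 13 14 15 16* 17         ┃          
     ┃18 19 20 21 22* 23 24          ┃          
     ┃25 26 27 28* 29 30             ┃          
     ┃                               ┃          
     ┃                               ┃          
     ┃                               ┃          
     ┃                               ┃          
     ┃                               ┃          


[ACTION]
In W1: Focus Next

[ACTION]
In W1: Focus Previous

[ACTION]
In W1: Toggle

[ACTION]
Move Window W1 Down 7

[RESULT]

                                                
━━━━━━━━━━━━━━━━━━━━━━━━━━━━━━━━━━━┓            
lculator                           ┃            
───────────────────────────────────┨            
                                  0┃            
─┬───┬───┬───┐                     ┃            
 │ 8 │ 9 │ ÷ │                     ┃            
─┼───┼───┼───┤                     ┃            
 │ 5 │ 6 │ × │                     ┃━┓          
─┼───┼───┼───┤                     ┃ ┃          
 │ 2 │ 3 │ - │                     ┃─┨          
─┴───┴───┴───┘                     ┃ ┃          
━━━━━━━━━━━━━━━━━━━━━━━━━━━━━━━━━━━┛ ┃          
    ┃  Email:      [             ]┃  ┃          
    ┃  Company:    [             ]┃  ┃          
    ┃  Name:       [             ]┃  ┃          
    ┃  Priority:   [Critical    ▼]┃  ┃          
    ┃  Public:     [x]            ┃  ┃          
    ┗━━━━━━━━━━━━━━━━━━━━━━━━━━━━━┛  ┃          
     ┃                               ┃          
     ┃                               ┃          
     ┃                               ┃          
     ┃                               ┃          


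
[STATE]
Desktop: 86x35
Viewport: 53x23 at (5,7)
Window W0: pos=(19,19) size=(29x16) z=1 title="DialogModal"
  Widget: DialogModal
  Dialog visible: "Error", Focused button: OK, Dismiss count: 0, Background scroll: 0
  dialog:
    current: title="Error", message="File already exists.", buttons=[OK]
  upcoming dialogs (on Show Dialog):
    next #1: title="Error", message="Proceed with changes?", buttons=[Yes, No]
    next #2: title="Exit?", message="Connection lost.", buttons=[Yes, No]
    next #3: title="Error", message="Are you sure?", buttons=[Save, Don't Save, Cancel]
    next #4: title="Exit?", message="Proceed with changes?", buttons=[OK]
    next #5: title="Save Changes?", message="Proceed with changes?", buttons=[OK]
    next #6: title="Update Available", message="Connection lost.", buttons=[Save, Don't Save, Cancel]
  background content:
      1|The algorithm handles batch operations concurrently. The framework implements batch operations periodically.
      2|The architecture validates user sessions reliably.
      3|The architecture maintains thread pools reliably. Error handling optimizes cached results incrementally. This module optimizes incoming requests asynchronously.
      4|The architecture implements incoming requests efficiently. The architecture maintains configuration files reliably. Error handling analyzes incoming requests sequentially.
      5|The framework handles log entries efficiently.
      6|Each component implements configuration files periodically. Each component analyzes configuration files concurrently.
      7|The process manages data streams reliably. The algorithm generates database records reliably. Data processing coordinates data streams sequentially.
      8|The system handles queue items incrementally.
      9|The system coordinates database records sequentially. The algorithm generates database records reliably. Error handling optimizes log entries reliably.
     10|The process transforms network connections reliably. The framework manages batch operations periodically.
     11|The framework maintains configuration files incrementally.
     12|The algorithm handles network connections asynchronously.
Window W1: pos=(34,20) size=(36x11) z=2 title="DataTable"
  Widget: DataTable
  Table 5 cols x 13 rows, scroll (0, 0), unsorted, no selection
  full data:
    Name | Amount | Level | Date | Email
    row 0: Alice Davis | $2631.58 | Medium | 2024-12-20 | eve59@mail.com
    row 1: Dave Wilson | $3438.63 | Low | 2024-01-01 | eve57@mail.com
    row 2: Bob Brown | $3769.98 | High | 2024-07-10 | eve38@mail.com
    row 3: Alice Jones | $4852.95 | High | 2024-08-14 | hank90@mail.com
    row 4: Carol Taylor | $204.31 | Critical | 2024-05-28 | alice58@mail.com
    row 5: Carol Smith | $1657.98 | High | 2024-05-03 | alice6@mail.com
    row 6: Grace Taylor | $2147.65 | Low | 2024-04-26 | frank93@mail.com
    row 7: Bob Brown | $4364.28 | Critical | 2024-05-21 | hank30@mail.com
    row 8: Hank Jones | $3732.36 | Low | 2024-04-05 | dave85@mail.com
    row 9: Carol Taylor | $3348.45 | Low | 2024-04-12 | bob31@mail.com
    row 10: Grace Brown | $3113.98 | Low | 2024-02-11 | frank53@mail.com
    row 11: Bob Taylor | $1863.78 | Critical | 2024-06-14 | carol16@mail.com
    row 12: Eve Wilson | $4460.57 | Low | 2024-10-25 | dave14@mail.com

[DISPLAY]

                                                     
                                                     
                                                     
                                                     
                                                     
                                                     
                                                     
                                                     
                                                     
                                                     
                                                     
                                                     
              ┏━━━━━━━━━━━━━━━━━━━━━━━━━━━┓          
              ┃ DialogModal  ┏━━━━━━━━━━━━━━━━━━━━━━━
              ┠──────────────┃ DataTable             
              ┃The algorithm ┠───────────────────────
              ┃The architectu┃Name        │Amount  │L
              ┃The architectu┃────────────┼────────┼─
              ┃Th┌───────────┃Alice Davis │$2631.58│M
              ┃Th│        Err┃Dave Wilson │$3438.63│L
              ┃Ea│ File alrea┃Bob Brown   │$3769.98│H
              ┃Th│         [O┃Alice Jones │$4852.95│H
              ┃Th└───────────┃Carol Taylor│$204.31 │C


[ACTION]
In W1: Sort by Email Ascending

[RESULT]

                                                     
                                                     
                                                     
                                                     
                                                     
                                                     
                                                     
                                                     
                                                     
                                                     
                                                     
                                                     
              ┏━━━━━━━━━━━━━━━━━━━━━━━━━━━┓          
              ┃ DialogModal  ┏━━━━━━━━━━━━━━━━━━━━━━━
              ┠──────────────┃ DataTable             
              ┃The algorithm ┠───────────────────────
              ┃The architectu┃Name        │Amount  │L
              ┃The architectu┃────────────┼────────┼─
              ┃Th┌───────────┃Carol Taylor│$204.31 │C
              ┃Th│        Err┃Carol Smith │$1657.98│H
              ┃Ea│ File alrea┃Carol Taylor│$3348.45│L
              ┃Th│         [O┃Bob Taylor  │$1863.78│C
              ┃Th└───────────┃Eve Wilson  │$4460.57│L


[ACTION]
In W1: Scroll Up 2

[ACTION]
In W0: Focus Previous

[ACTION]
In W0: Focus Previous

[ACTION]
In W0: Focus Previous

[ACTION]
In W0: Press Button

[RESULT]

                                                     
                                                     
                                                     
                                                     
                                                     
                                                     
                                                     
                                                     
                                                     
                                                     
                                                     
                                                     
              ┏━━━━━━━━━━━━━━━━━━━━━━━━━━━┓          
              ┃ DialogModal  ┏━━━━━━━━━━━━━━━━━━━━━━━
              ┠──────────────┃ DataTable             
              ┃The algorithm ┠───────────────────────
              ┃The architectu┃Name        │Amount  │L
              ┃The architectu┃────────────┼────────┼─
              ┃The architectu┃Carol Taylor│$204.31 │C
              ┃The framework ┃Carol Smith │$1657.98│H
              ┃Each component┃Carol Taylor│$3348.45│L
              ┃The process ma┃Bob Taylor  │$1863.78│C
              ┃The system han┃Eve Wilson  │$4460.57│L
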